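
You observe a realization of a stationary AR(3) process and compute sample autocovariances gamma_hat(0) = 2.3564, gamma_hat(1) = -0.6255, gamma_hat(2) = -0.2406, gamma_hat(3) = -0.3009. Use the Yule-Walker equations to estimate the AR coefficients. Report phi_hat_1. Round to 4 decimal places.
\hat\phi_{1} = -0.3580

The Yule-Walker equations for an AR(p) process read, in matrix form,
  Gamma_p phi = r_p,   with   (Gamma_p)_{ij} = gamma(|i - j|),
                       (r_p)_i = gamma(i),   i,j = 1..p.
Substitute the sample gammas (Toeplitz matrix and right-hand side of size 3):
  Gamma_p = [[2.3564, -0.6255, -0.2406], [-0.6255, 2.3564, -0.6255], [-0.2406, -0.6255, 2.3564]]
  r_p     = [-0.6255, -0.2406, -0.3009]
Written out (R1..R3):
  (R1) 2.3564 phi_1 - 0.6255 phi_2 - 0.2406 phi_3 = -0.6255
  (R2) -0.6255 phi_1 + 2.3564 phi_2 - 0.6255 phi_3 = -0.2406
  (R3) -0.2406 phi_1 - 0.6255 phi_2 + 2.3564 phi_3 = -0.3009
Gaussian elimination:
  R2 <- R2 - (-0.6255/2.3564) R1 = R2 - (-0.265447) R1:  2.190363 phi_2 - 0.689367 phi_3 = -0.406637
  R3 <- R3 - (-0.2406/2.3564) R1 = R3 - (-0.102105) R1:  -0.689367 phi_2 + 2.331834 phi_3 = -0.364767
  R3 <- R3 - (-0.689367/2.190363) R2 = R3 - (-0.314727) R2:  2.114871 phi_3 = -0.492746
Back-substitution:
  phi_hat_3 = -0.492746 / 2.114871 = -0.232991
  phi_hat_2 = (-0.406637 - (-0.689367)(-0.232991)) / 2.190363 = -0.258977
  phi_hat_1 = (-0.6255 - (-0.6255)(-0.258977) - (-0.2406)(-0.232991)) / 2.3564 = -0.357982
So phi_hat = [-0.3580, -0.2590, -0.2330].
Therefore phi_hat_1 = -0.3580.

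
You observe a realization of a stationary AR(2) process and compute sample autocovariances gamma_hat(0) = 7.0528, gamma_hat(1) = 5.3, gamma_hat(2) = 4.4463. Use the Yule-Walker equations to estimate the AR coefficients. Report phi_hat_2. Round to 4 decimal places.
\hat\phi_{2} = 0.1510

The Yule-Walker equations for an AR(p) process read, in matrix form,
  Gamma_p phi = r_p,   with   (Gamma_p)_{ij} = gamma(|i - j|),
                       (r_p)_i = gamma(i),   i,j = 1..p.
Substitute the sample gammas (Toeplitz matrix and right-hand side of size 2):
  Gamma_p = [[7.0528, 5.3], [5.3, 7.0528]]
  r_p     = [5.3, 4.4463]
Written out:
  7.0528 phi_1 + 5.3 phi_2 = 5.3
  5.3 phi_1 + 7.0528 phi_2 = 4.4463
Solve by Cramer's rule:
  det = gamma(0)^2 - gamma(1)^2 = (7.0528)^2 - (5.3)^2 = 49.74198784 - 28.09 = 21.65198784
  phi_hat_1 = [gamma(1) gamma(0) - gamma(1) gamma(2)] / det = [(5.3)(7.0528) - (5.3)(4.4463)] / 21.65198784 = 13.81445 / 21.65198784 = 0.638
  phi_hat_2 = [gamma(0) gamma(2) - gamma(1)^2] / det = [(7.0528)(4.4463) - (5.3)^2] / 21.65198784 = 3.26886464 / 21.65198784 = 0.151
So phi_hat = [0.6380, 0.1510].
Therefore phi_hat_2 = 0.1510.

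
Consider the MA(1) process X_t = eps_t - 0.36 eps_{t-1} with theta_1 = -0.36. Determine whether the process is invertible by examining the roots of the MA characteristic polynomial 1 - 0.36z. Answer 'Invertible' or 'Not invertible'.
\text{Invertible}

The MA(q) characteristic polynomial is P(z) = 1 - 0.36z.
Invertibility requires all roots to lie outside the unit circle, i.e. |z| > 1 for every root.
This is linear in z: 1 + (-0.36) z = 0  =>  z = -1/(-0.36) = 2.777778,  |z| = 2.777778.
Moduli of all roots: 2.7778.
All moduli strictly greater than 1? Yes.
Verdict: Invertible.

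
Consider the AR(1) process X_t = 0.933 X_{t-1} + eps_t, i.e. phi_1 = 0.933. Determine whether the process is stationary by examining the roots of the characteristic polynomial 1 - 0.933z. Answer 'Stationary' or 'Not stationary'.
\text{Stationary}

The AR(p) characteristic polynomial is P(z) = 1 - 0.933z.
Stationarity requires all roots to lie outside the unit circle, i.e. |z| > 1 for every root.
This is linear in z: 1 + (-0.933) z = 0  =>  z = -1/(-0.933) = 1.071811,  |z| = 1.071811.
Moduli of all roots: 1.0718.
All moduli strictly greater than 1? Yes.
Verdict: Stationary.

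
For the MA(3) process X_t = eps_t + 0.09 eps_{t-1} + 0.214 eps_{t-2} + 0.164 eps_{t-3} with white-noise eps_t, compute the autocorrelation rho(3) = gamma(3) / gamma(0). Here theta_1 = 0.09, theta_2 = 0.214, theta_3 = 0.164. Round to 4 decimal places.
\rho(3) = 0.1517

For an MA(q) process with theta_0 = 1, the autocovariance is
  gamma(k) = sigma^2 * sum_{i=0..q-k} theta_i * theta_{i+k},
and rho(k) = gamma(k) / gamma(0). Sigma^2 cancels.
  numerator   = (1)*(0.164) = 0.164.
  denominator = (1)^2 + (0.09)^2 + (0.214)^2 + (0.164)^2 = 1.080792.
  rho(3) = 0.164 / 1.080792 = 0.1517.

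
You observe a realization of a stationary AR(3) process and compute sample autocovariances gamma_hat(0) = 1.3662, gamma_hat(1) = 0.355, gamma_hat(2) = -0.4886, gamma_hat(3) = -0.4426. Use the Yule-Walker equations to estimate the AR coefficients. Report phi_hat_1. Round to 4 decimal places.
\hat\phi_{1} = 0.3350

The Yule-Walker equations for an AR(p) process read, in matrix form,
  Gamma_p phi = r_p,   with   (Gamma_p)_{ij} = gamma(|i - j|),
                       (r_p)_i = gamma(i),   i,j = 1..p.
Substitute the sample gammas (Toeplitz matrix and right-hand side of size 3):
  Gamma_p = [[1.3662, 0.355, -0.4886], [0.355, 1.3662, 0.355], [-0.4886, 0.355, 1.3662]]
  r_p     = [0.355, -0.4886, -0.4426]
Written out (R1..R3):
  (R1) 1.3662 phi_1 + 0.355 phi_2 - 0.4886 phi_3 = 0.355
  (R2) 0.355 phi_1 + 1.3662 phi_2 + 0.355 phi_3 = -0.4886
  (R3) -0.4886 phi_1 + 0.355 phi_2 + 1.3662 phi_3 = -0.4426
Gaussian elimination:
  R2 <- R2 - (0.355/1.3662) R1 = R2 - (0.259845) R1:  1.273955 phi_2 + 0.48196 phi_3 = -0.580845
  R3 <- R3 - (-0.4886/1.3662) R1 = R3 - (-0.357634) R1:  0.48196 phi_2 + 1.19146 phi_3 = -0.31564
  R3 <- R3 - (0.48196/1.273955) R2 = R3 - (0.378318) R2:  1.009126 phi_3 = -0.095896
Back-substitution:
  phi_hat_3 = -0.095896 / 1.009126 = -0.095029
  phi_hat_2 = (-0.580845 - (0.48196)(-0.095029)) / 1.273955 = -0.419987
  phi_hat_1 = (0.355 - (0.355)(-0.419987) - (-0.4886)(-0.095029)) / 1.3662 = 0.334991
So phi_hat = [0.3350, -0.4200, -0.0950].
Therefore phi_hat_1 = 0.3350.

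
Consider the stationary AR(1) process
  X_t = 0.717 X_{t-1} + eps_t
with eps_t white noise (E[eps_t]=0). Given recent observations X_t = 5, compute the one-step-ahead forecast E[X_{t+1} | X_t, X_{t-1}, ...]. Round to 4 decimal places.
E[X_{t+1} \mid \mathcal F_t] = 3.5850

For an AR(p) model X_t = c + sum_i phi_i X_{t-i} + eps_t, the
one-step-ahead conditional mean is
  E[X_{t+1} | X_t, ...] = c + sum_i phi_i X_{t+1-i}.
Substitute known values:
  E[X_{t+1} | ...] = (0.717) * (5)
                   = 3.5850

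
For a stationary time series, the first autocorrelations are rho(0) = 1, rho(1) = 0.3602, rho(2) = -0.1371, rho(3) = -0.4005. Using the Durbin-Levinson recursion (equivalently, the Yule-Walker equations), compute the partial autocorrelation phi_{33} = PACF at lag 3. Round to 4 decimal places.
\phi_{33} = -0.2860

The PACF at lag k is phi_{kk}, the last component of the solution
to the Yule-Walker system G_k phi = r_k where
  (G_k)_{ij} = rho(|i - j|), (r_k)_i = rho(i), i,j = 1..k.
Equivalently, Durbin-Levinson gives phi_{kk} iteratively:
  phi_{11} = rho(1)
  phi_{kk} = [rho(k) - sum_{j=1..k-1} phi_{k-1,j} rho(k-j)]
            / [1 - sum_{j=1..k-1} phi_{k-1,j} rho(j)],
  phi_{k,j} = phi_{k-1,j} - phi_{kk} phi_{k-1,k-j},  j = 1..k-1.
Step k = 1:
  phi_11 = rho(1) = 0.3602.
Step k = 2:
  phi_22 = [rho(2) - phi_11 rho(1)] / [1 - phi_11 rho(1)] = [-0.1371 - (0.3602)(0.3602)] / [1 - (0.3602)(0.3602)]
         = -0.26684404 / 0.87025596 = -0.306627.
  Update: phi_21 = phi_11 - phi_22 phi_11 = 0.3602 - (-0.306627)(0.3602) = 0.470647.
Step k = 3:
  phi_33 = [rho(3) - phi_21 rho(2) - phi_22 rho(1)] / [1 - phi_21 rho(1) - phi_22 rho(2)]
    numerator   = -0.4005 - (0.470647)(-0.1371) - (-0.306627)(0.3602) = -0.22552721
    denominator = 1 - (0.470647)(0.3602) - (-0.306627)(-0.1371) = 0.78843435
  phi_33 = -0.22552721 / 0.78843435 = -0.286.
Therefore phi_{33} = -0.2860.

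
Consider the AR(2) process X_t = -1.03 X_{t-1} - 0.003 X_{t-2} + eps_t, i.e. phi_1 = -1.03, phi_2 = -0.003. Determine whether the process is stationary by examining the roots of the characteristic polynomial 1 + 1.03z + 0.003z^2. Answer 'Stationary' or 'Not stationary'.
\text{Not stationary}

The AR(p) characteristic polynomial is P(z) = 1 + 1.03z + 0.003z^2.
Stationarity requires all roots to lie outside the unit circle, i.e. |z| > 1 for every root.
Set 1 + (1.03) z + (0.003) z^2 = 0, i.e. a z^2 + b z + c = 0 with a = 0.003, b = 1.03, c = 1.
Discriminant D = b^2 - 4ac = (1.03)^2 - 4*(0.003)*1 = 1.0609 - (0.012) = 1.0489.
D >= 0, so the roots are real: z = (-b +/- sqrt(D)) / (2a) = (-1.03 +/- 1.024158) / (0.006).
  z_1 = (-1.03 + 1.024158) / (0.006) = -0.9736,   |z_1| = 0.9736.
  z_2 = (-1.03 - 1.024158) / (0.006) = -342.3597,   |z_2| = 342.3597.
Moduli of all roots: 0.9736, 342.3597.
All moduli strictly greater than 1? No.
Verdict: Not stationary.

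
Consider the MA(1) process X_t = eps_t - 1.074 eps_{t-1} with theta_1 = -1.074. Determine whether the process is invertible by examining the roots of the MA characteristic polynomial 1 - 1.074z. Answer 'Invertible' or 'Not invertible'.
\text{Not invertible}

The MA(q) characteristic polynomial is P(z) = 1 - 1.074z.
Invertibility requires all roots to lie outside the unit circle, i.e. |z| > 1 for every root.
This is linear in z: 1 + (-1.074) z = 0  =>  z = -1/(-1.074) = 0.931099,  |z| = 0.931099.
Moduli of all roots: 0.9311.
All moduli strictly greater than 1? No.
Verdict: Not invertible.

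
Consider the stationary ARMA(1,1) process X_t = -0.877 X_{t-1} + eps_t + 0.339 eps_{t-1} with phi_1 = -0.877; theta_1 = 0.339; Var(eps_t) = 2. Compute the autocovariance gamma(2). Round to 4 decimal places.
\gamma(2) = 2.8722

Multiply the model equation by X_{t-k} and take expectations. With theta_0 = psi_0 = 1 and psi_j the MA(infinity) weights, this gives
  gamma(k) - sum_i phi_i gamma(k-i) = c_k,
  c_k = sigma^2 * sum_{j=k..q} theta_j psi_{j-k}   (c_k = 0 for k > q),
using gamma(-m) = gamma(m).
psi-weights needed (psi_j = theta_j + sum_i phi_i psi_{j-i}):
  psi_1 = theta_1 + phi_1 = 0.339 + (-0.877) = -0.538
Right-hand sides:
  c_0 = sigma^2 (1 + theta_1 psi_1) = 2 * (1 + (0.339)(-0.538)) = 2 * 0.817618 = 1.635236
  c_1 = sigma^2 theta_1 = 2 * (0.339) = 0.678
  c_2 = 0
Equations for k = 0 and k = 1 (AR order 1):
  gamma(0) = phi_1 gamma(1) + c_0
  gamma(1) = phi_1 gamma(0) + c_1
Substituting the second into the first: gamma(0) (1 - phi_1^2) = c_0 + phi_1 c_1, so
  gamma(0) = (c_0 + phi_1 c_1) / (1 - phi_1^2) = (1.635236 + (-0.877)(0.678)) / (1 - (-0.877)^2) = 1.04063 / 0.230871 = 4.507409.
  gamma(1) = phi_1 gamma(0) + c_1 = (-0.877)(4.507409) + (0.678) = -3.274998.
For k = 2 (> q): gamma(2) = phi_1 gamma(1) = (-0.877)(-3.274998) = 2.872173.
Therefore gamma(2) = 2.8722 (to 4 decimal places).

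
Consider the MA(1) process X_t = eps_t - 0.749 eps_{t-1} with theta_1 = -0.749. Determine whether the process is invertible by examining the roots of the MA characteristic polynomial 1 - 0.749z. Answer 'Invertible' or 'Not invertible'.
\text{Invertible}

The MA(q) characteristic polynomial is P(z) = 1 - 0.749z.
Invertibility requires all roots to lie outside the unit circle, i.e. |z| > 1 for every root.
This is linear in z: 1 + (-0.749) z = 0  =>  z = -1/(-0.749) = 1.335113,  |z| = 1.335113.
Moduli of all roots: 1.3351.
All moduli strictly greater than 1? Yes.
Verdict: Invertible.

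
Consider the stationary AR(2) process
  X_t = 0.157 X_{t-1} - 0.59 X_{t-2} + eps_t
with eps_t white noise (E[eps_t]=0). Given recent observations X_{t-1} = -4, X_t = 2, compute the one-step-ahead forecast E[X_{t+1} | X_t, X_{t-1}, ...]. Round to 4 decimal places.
E[X_{t+1} \mid \mathcal F_t] = 2.6740

For an AR(p) model X_t = c + sum_i phi_i X_{t-i} + eps_t, the
one-step-ahead conditional mean is
  E[X_{t+1} | X_t, ...] = c + sum_i phi_i X_{t+1-i}.
Substitute known values:
  E[X_{t+1} | ...] = (0.157) * (2) + (-0.59) * (-4)
                   = 2.6740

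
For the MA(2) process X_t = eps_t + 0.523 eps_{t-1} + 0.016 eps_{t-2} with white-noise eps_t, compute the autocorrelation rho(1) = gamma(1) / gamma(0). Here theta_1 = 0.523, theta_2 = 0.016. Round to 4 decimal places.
\rho(1) = 0.4172

For an MA(q) process with theta_0 = 1, the autocovariance is
  gamma(k) = sigma^2 * sum_{i=0..q-k} theta_i * theta_{i+k},
and rho(k) = gamma(k) / gamma(0). Sigma^2 cancels.
  numerator   = (1)*(0.523) + (0.523)*(0.016) = 0.531368.
  denominator = (1)^2 + (0.523)^2 + (0.016)^2 = 1.273785.
  rho(1) = 0.531368 / 1.273785 = 0.4172.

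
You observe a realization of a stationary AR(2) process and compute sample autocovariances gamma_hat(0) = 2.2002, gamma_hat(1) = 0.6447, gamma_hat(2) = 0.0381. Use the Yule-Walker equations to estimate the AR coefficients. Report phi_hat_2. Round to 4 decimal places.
\hat\phi_{2} = -0.0750

The Yule-Walker equations for an AR(p) process read, in matrix form,
  Gamma_p phi = r_p,   with   (Gamma_p)_{ij} = gamma(|i - j|),
                       (r_p)_i = gamma(i),   i,j = 1..p.
Substitute the sample gammas (Toeplitz matrix and right-hand side of size 2):
  Gamma_p = [[2.2002, 0.6447], [0.6447, 2.2002]]
  r_p     = [0.6447, 0.0381]
Written out:
  2.2002 phi_1 + 0.6447 phi_2 = 0.6447
  0.6447 phi_1 + 2.2002 phi_2 = 0.0381
Solve by Cramer's rule:
  det = gamma(0)^2 - gamma(1)^2 = (2.2002)^2 - (0.6447)^2 = 4.84088004 - 0.41563809 = 4.42524195
  phi_hat_1 = [gamma(1) gamma(0) - gamma(1) gamma(2)] / det = [(0.6447)(2.2002) - (0.6447)(0.0381)] / 4.42524195 = 1.39390587 / 4.42524195 = 0.315
  phi_hat_2 = [gamma(0) gamma(2) - gamma(1)^2] / det = [(2.2002)(0.0381) - (0.6447)^2] / 4.42524195 = -0.33181047 / 4.42524195 = -0.075
So phi_hat = [0.3150, -0.0750].
Therefore phi_hat_2 = -0.0750.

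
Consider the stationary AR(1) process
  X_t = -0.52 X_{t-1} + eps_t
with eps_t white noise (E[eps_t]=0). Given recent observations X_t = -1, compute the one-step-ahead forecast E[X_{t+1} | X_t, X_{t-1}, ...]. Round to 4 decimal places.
E[X_{t+1} \mid \mathcal F_t] = 0.5200

For an AR(p) model X_t = c + sum_i phi_i X_{t-i} + eps_t, the
one-step-ahead conditional mean is
  E[X_{t+1} | X_t, ...] = c + sum_i phi_i X_{t+1-i}.
Substitute known values:
  E[X_{t+1} | ...] = (-0.52) * (-1)
                   = 0.5200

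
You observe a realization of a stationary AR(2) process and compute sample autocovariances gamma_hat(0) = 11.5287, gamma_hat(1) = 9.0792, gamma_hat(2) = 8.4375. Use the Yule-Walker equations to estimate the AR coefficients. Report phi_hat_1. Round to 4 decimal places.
\hat\phi_{1} = 0.5560

The Yule-Walker equations for an AR(p) process read, in matrix form,
  Gamma_p phi = r_p,   with   (Gamma_p)_{ij} = gamma(|i - j|),
                       (r_p)_i = gamma(i),   i,j = 1..p.
Substitute the sample gammas (Toeplitz matrix and right-hand side of size 2):
  Gamma_p = [[11.5287, 9.0792], [9.0792, 11.5287]]
  r_p     = [9.0792, 8.4375]
Written out:
  11.5287 phi_1 + 9.0792 phi_2 = 9.0792
  9.0792 phi_1 + 11.5287 phi_2 = 8.4375
Solve by Cramer's rule:
  det = gamma(0)^2 - gamma(1)^2 = (11.5287)^2 - (9.0792)^2 = 132.91092369 - 82.43187264 = 50.47905105
  phi_hat_1 = [gamma(1) gamma(0) - gamma(1) gamma(2)] / det = [(9.0792)(11.5287) - (9.0792)(8.4375)] / 50.47905105 = 28.06562304 / 50.47905105 = 0.556
  phi_hat_2 = [gamma(0) gamma(2) - gamma(1)^2] / det = [(11.5287)(8.4375) - (9.0792)^2] / 50.47905105 = 14.84153361 / 50.47905105 = 0.294
So phi_hat = [0.5560, 0.2940].
Therefore phi_hat_1 = 0.5560.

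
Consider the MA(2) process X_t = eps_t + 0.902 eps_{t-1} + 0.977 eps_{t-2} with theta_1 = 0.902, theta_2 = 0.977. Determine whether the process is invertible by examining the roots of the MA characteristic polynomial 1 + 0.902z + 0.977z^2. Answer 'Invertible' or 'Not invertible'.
\text{Invertible}

The MA(q) characteristic polynomial is P(z) = 1 + 0.902z + 0.977z^2.
Invertibility requires all roots to lie outside the unit circle, i.e. |z| > 1 for every root.
Set 1 + (0.902) z + (0.977) z^2 = 0, i.e. a z^2 + b z + c = 0 with a = 0.977, b = 0.902, c = 1.
Discriminant D = b^2 - 4ac = (0.902)^2 - 4*(0.977)*1 = 0.813604 - (3.908) = -3.094396.
D < 0, so the roots are the complex-conjugate pair z = (-b +/- i sqrt(-D)) / (2a) = -0.4616 +/- 0.9003i.
For a conjugate pair |z|^2 = z * conj(z) = (product of roots) = c/a = 1/(0.977) = 1.023541, so |z| = sqrt(1.023541) = 1.0117 for both roots.
Moduli of all roots: 1.0117, 1.0117.
All moduli strictly greater than 1? Yes.
Verdict: Invertible.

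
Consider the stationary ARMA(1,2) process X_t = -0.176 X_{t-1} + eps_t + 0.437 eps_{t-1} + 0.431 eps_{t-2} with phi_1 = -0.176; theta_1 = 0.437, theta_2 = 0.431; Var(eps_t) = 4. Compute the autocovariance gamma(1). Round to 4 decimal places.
\gamma(1) = 1.3383

Multiply the model equation by X_{t-k} and take expectations. With theta_0 = psi_0 = 1 and psi_j the MA(infinity) weights, this gives
  gamma(k) - sum_i phi_i gamma(k-i) = c_k,
  c_k = sigma^2 * sum_{j=k..q} theta_j psi_{j-k}   (c_k = 0 for k > q),
using gamma(-m) = gamma(m).
psi-weights needed (psi_j = theta_j + sum_i phi_i psi_{j-i}):
  psi_1 = theta_1 + phi_1 = 0.437 + (-0.176) = 0.261
  psi_2 = theta_2 + phi_1 psi_1 = 0.431 + (-0.176)(0.261) = 0.385064
Right-hand sides:
  c_0 = sigma^2 (1 + theta_1 psi_1 + theta_2 psi_2) = 4 * (1 + (0.437)(0.261) + (0.431)(0.385064)) = 4 * 1.28002 = 5.120078
  c_1 = sigma^2 (theta_1 + theta_2 psi_1) = 4 * (0.437 + (0.431)(0.261)) = 2.197964
  c_2 = sigma^2 theta_2 = 4 * (0.431) = 1.724
Equations for k = 0 and k = 1 (AR order 1):
  gamma(0) = phi_1 gamma(1) + c_0
  gamma(1) = phi_1 gamma(0) + c_1
Substituting the second into the first: gamma(0) (1 - phi_1^2) = c_0 + phi_1 c_1, so
  gamma(0) = (c_0 + phi_1 c_1) / (1 - phi_1^2) = (5.120078 + (-0.176)(2.197964)) / (1 - (-0.176)^2) = 4.733237 / 0.969024 = 4.88454.
  gamma(1) = phi_1 gamma(0) + c_1 = (-0.176)(4.88454) + (2.197964) = 1.338285.
Therefore gamma(1) = 1.3383 (to 4 decimal places).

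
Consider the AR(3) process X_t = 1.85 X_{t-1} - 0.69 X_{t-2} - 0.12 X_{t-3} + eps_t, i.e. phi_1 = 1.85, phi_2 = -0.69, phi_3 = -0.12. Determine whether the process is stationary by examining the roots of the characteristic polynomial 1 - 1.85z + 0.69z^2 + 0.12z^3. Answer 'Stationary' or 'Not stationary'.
\text{Not stationary}

The AR(p) characteristic polynomial is P(z) = 1 - 1.85z + 0.69z^2 + 0.12z^3.
Stationarity requires all roots to lie outside the unit circle, i.e. |z| > 1 for every root.
Degree 3: look for a simple real root z0 first, then factor out (1 - z/z0) and solve the remaining quadratic.
Testing z0 = 1.25: P(1.25) = 1 + (-1.85)(1.25) + (0.69)(1.25)^2 + (0.12)(1.25)^3
  = 1 + (-2.3125) + (1.078125) + (0.234375) = 0.  So z_0 = 1.25 is a root, |z_0| = 1.25.
Divide out the factor (1 - 0.8 z) = (1 - z/z0) (since 1/z0 = 0.8):
  P(z) = (1 - 0.8 z)(1 + (-1.05) z + (-0.15) z^2)
  [check: z-coef -1.05 - (0.8) = -1.85; z^2-coef -0.15 - (0.8)(-1.05) = 0.69; z^3-coef -(0.8)(-0.15) = 0.12.]
Remaining roots from the quadratic factor 1 + (-1.05) z + (-0.15) z^2:
  Set 1 + (-1.05) z + (-0.15) z^2 = 0, i.e. a z^2 + b z + c = 0 with a = -0.15, b = -1.05, c = 1.
  Discriminant D = b^2 - 4ac = (-1.05)^2 - 4*(-0.15)*1 = 1.1025 - (-0.6) = 1.7025.
  D >= 0, so the roots are real: z = (-b +/- sqrt(D)) / (2a) = (1.05 +/- 1.304799) / (-0.3).
    z_1 = (1.05 + 1.304799) / (-0.3) = -7.8493,   |z_1| = 7.8493.
    z_2 = (1.05 - 1.304799) / (-0.3) = 0.8493,   |z_2| = 0.8493.
Moduli of all roots: 1.2500, 7.8493, 0.8493.
All moduli strictly greater than 1? No.
Verdict: Not stationary.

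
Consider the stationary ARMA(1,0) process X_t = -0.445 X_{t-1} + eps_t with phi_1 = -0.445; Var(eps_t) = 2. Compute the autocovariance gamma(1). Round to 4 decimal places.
\gamma(1) = -1.1098

Multiply the model equation by X_{t-k} and take expectations. With theta_0 = psi_0 = 1 and psi_j the MA(infinity) weights, this gives
  gamma(k) - sum_i phi_i gamma(k-i) = c_k,
  c_k = sigma^2 * sum_{j=k..q} theta_j psi_{j-k}   (c_k = 0 for k > q),
using gamma(-m) = gamma(m).
Pure AR (q = 0): c_0 = sigma^2 = 2, c_k = 0 for k >= 1.
Equations for k = 0 and k = 1 (AR order 1):
  gamma(0) = phi_1 gamma(1) + c_0
  gamma(1) = phi_1 gamma(0) + c_1
Substituting the second into the first: gamma(0) (1 - phi_1^2) = c_0 + phi_1 c_1, so
  gamma(0) = c_0 / (1 - phi_1^2) = 2 / (1 - (-0.445)^2) = 2 / 0.801975 = 2.493843.
  gamma(1) = phi_1 gamma(0) = (-0.445)(2.493843) = -1.10976.
Therefore gamma(1) = -1.1098 (to 4 decimal places).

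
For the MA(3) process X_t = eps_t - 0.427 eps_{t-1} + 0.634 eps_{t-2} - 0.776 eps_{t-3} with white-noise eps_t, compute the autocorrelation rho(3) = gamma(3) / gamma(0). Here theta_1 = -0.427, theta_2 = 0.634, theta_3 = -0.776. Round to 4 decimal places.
\rho(3) = -0.3549

For an MA(q) process with theta_0 = 1, the autocovariance is
  gamma(k) = sigma^2 * sum_{i=0..q-k} theta_i * theta_{i+k},
and rho(k) = gamma(k) / gamma(0). Sigma^2 cancels.
  numerator   = (1)*(-0.776) = -0.776.
  denominator = (1)^2 + (-0.427)^2 + (0.634)^2 + (-0.776)^2 = 2.186461.
  rho(3) = -0.776 / 2.186461 = -0.3549.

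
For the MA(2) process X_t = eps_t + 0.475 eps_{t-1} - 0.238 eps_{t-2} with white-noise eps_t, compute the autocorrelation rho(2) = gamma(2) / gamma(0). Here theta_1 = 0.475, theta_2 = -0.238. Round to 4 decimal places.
\rho(2) = -0.1856

For an MA(q) process with theta_0 = 1, the autocovariance is
  gamma(k) = sigma^2 * sum_{i=0..q-k} theta_i * theta_{i+k},
and rho(k) = gamma(k) / gamma(0). Sigma^2 cancels.
  numerator   = (1)*(-0.238) = -0.238.
  denominator = (1)^2 + (0.475)^2 + (-0.238)^2 = 1.282269.
  rho(2) = -0.238 / 1.282269 = -0.1856.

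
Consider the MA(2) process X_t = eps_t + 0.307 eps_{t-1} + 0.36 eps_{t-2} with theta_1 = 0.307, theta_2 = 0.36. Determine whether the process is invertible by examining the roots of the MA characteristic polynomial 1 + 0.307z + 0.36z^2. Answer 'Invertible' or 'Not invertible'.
\text{Invertible}

The MA(q) characteristic polynomial is P(z) = 1 + 0.307z + 0.36z^2.
Invertibility requires all roots to lie outside the unit circle, i.e. |z| > 1 for every root.
Set 1 + (0.307) z + (0.36) z^2 = 0, i.e. a z^2 + b z + c = 0 with a = 0.36, b = 0.307, c = 1.
Discriminant D = b^2 - 4ac = (0.307)^2 - 4*(0.36)*1 = 0.094249 - (1.44) = -1.345751.
D < 0, so the roots are the complex-conjugate pair z = (-b +/- i sqrt(-D)) / (2a) = -0.4264 +/- 1.6112i.
For a conjugate pair |z|^2 = z * conj(z) = (product of roots) = c/a = 1/(0.36) = 2.777778, so |z| = sqrt(2.777778) = 1.6667 for both roots.
Moduli of all roots: 1.6667, 1.6667.
All moduli strictly greater than 1? Yes.
Verdict: Invertible.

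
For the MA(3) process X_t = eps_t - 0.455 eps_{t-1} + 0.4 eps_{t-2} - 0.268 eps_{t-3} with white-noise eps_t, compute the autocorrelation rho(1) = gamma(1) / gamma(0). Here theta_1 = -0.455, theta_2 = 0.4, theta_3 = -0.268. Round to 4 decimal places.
\rho(1) = -0.5172

For an MA(q) process with theta_0 = 1, the autocovariance is
  gamma(k) = sigma^2 * sum_{i=0..q-k} theta_i * theta_{i+k},
and rho(k) = gamma(k) / gamma(0). Sigma^2 cancels.
  numerator   = (1)*(-0.455) + (-0.455)*(0.4) + (0.4)*(-0.268) = -0.7442.
  denominator = (1)^2 + (-0.455)^2 + (0.4)^2 + (-0.268)^2 = 1.438849.
  rho(1) = -0.7442 / 1.438849 = -0.5172.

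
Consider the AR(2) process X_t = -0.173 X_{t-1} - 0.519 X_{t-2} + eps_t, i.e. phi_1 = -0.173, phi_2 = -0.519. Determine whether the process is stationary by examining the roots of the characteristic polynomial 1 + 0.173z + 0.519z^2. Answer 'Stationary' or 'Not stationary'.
\text{Stationary}

The AR(p) characteristic polynomial is P(z) = 1 + 0.173z + 0.519z^2.
Stationarity requires all roots to lie outside the unit circle, i.e. |z| > 1 for every root.
Set 1 + (0.173) z + (0.519) z^2 = 0, i.e. a z^2 + b z + c = 0 with a = 0.519, b = 0.173, c = 1.
Discriminant D = b^2 - 4ac = (0.173)^2 - 4*(0.519)*1 = 0.029929 - (2.076) = -2.046071.
D < 0, so the roots are the complex-conjugate pair z = (-b +/- i sqrt(-D)) / (2a) = -0.1667 +/- 1.378i.
For a conjugate pair |z|^2 = z * conj(z) = (product of roots) = c/a = 1/(0.519) = 1.926782, so |z| = sqrt(1.926782) = 1.3881 for both roots.
Moduli of all roots: 1.3881, 1.3881.
All moduli strictly greater than 1? Yes.
Verdict: Stationary.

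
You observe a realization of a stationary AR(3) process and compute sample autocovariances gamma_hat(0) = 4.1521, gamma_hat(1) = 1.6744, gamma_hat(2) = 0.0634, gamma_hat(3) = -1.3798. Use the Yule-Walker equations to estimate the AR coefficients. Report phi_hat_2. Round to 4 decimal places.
\hat\phi_{2} = -0.0190

The Yule-Walker equations for an AR(p) process read, in matrix form,
  Gamma_p phi = r_p,   with   (Gamma_p)_{ij} = gamma(|i - j|),
                       (r_p)_i = gamma(i),   i,j = 1..p.
Substitute the sample gammas (Toeplitz matrix and right-hand side of size 3):
  Gamma_p = [[4.1521, 1.6744, 0.0634], [1.6744, 4.1521, 1.6744], [0.0634, 1.6744, 4.1521]]
  r_p     = [1.6744, 0.0634, -1.3798]
Written out (R1..R3):
  (R1) 4.1521 phi_1 + 1.6744 phi_2 + 0.0634 phi_3 = 1.6744
  (R2) 1.6744 phi_1 + 4.1521 phi_2 + 1.6744 phi_3 = 0.0634
  (R3) 0.0634 phi_1 + 1.6744 phi_2 + 4.1521 phi_3 = -1.3798
Gaussian elimination:
  R2 <- R2 - (1.6744/4.1521) R1 = R2 - (0.403266) R1:  3.476872 phi_2 + 1.648833 phi_3 = -0.611828
  R3 <- R3 - (0.0634/4.1521) R1 = R3 - (0.015269) R1:  1.648833 phi_2 + 4.151132 phi_3 = -1.405367
  R3 <- R3 - (1.648833/3.476872) R2 = R3 - (0.474229) R2:  3.369208 phi_3 = -1.11522
Back-substitution:
  phi_hat_3 = -1.11522 / 3.369208 = -0.331004
  phi_hat_2 = (-0.611828 - (1.648833)(-0.331004)) / 3.476872 = -0.018999
  phi_hat_1 = (1.6744 - (1.6744)(-0.018999) - (0.0634)(-0.331004)) / 4.1521 = 0.415982
So phi_hat = [0.4160, -0.0190, -0.3310].
Therefore phi_hat_2 = -0.0190.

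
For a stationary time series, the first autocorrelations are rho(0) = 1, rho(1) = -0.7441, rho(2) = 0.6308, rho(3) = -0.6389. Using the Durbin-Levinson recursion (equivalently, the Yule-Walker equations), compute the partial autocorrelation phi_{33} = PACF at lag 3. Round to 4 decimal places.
\phi_{33} = -0.2819

The PACF at lag k is phi_{kk}, the last component of the solution
to the Yule-Walker system G_k phi = r_k where
  (G_k)_{ij} = rho(|i - j|), (r_k)_i = rho(i), i,j = 1..k.
Equivalently, Durbin-Levinson gives phi_{kk} iteratively:
  phi_{11} = rho(1)
  phi_{kk} = [rho(k) - sum_{j=1..k-1} phi_{k-1,j} rho(k-j)]
            / [1 - sum_{j=1..k-1} phi_{k-1,j} rho(j)],
  phi_{k,j} = phi_{k-1,j} - phi_{kk} phi_{k-1,k-j},  j = 1..k-1.
Step k = 1:
  phi_11 = rho(1) = -0.7441.
Step k = 2:
  phi_22 = [rho(2) - phi_11 rho(1)] / [1 - phi_11 rho(1)] = [0.6308 - (-0.7441)(-0.7441)] / [1 - (-0.7441)(-0.7441)]
         = 0.07711519 / 0.44631519 = 0.172782.
  Update: phi_21 = phi_11 - phi_22 phi_11 = -0.7441 - (0.172782)(-0.7441) = -0.615533.
Step k = 3:
  phi_33 = [rho(3) - phi_21 rho(2) - phi_22 rho(1)] / [1 - phi_21 rho(1) - phi_22 rho(2)]
    numerator   = -0.6389 - (-0.615533)(0.6308) - (0.172782)(-0.7441) = -0.12205478
    denominator = 1 - (-0.615533)(-0.7441) - (0.172782)(0.6308) = 0.43299108
  phi_33 = -0.12205478 / 0.43299108 = -0.2819.
Therefore phi_{33} = -0.2819.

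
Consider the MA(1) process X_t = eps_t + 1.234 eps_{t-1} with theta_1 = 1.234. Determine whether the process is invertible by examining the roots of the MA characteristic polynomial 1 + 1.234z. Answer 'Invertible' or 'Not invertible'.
\text{Not invertible}

The MA(q) characteristic polynomial is P(z) = 1 + 1.234z.
Invertibility requires all roots to lie outside the unit circle, i.e. |z| > 1 for every root.
This is linear in z: 1 + (1.234) z = 0  =>  z = -1/(1.234) = -0.810373,  |z| = 0.810373.
Moduli of all roots: 0.8104.
All moduli strictly greater than 1? No.
Verdict: Not invertible.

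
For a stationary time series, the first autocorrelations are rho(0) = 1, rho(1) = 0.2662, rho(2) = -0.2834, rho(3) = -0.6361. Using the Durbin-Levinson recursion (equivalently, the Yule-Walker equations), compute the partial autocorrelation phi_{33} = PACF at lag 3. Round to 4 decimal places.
\phi_{33} = -0.5420

The PACF at lag k is phi_{kk}, the last component of the solution
to the Yule-Walker system G_k phi = r_k where
  (G_k)_{ij} = rho(|i - j|), (r_k)_i = rho(i), i,j = 1..k.
Equivalently, Durbin-Levinson gives phi_{kk} iteratively:
  phi_{11} = rho(1)
  phi_{kk} = [rho(k) - sum_{j=1..k-1} phi_{k-1,j} rho(k-j)]
            / [1 - sum_{j=1..k-1} phi_{k-1,j} rho(j)],
  phi_{k,j} = phi_{k-1,j} - phi_{kk} phi_{k-1,k-j},  j = 1..k-1.
Step k = 1:
  phi_11 = rho(1) = 0.2662.
Step k = 2:
  phi_22 = [rho(2) - phi_11 rho(1)] / [1 - phi_11 rho(1)] = [-0.2834 - (0.2662)(0.2662)] / [1 - (0.2662)(0.2662)]
         = -0.35426244 / 0.92913756 = -0.381281.
  Update: phi_21 = phi_11 - phi_22 phi_11 = 0.2662 - (-0.381281)(0.2662) = 0.367697.
Step k = 3:
  phi_33 = [rho(3) - phi_21 rho(2) - phi_22 rho(1)] / [1 - phi_21 rho(1) - phi_22 rho(2)]
    numerator   = -0.6361 - (0.367697)(-0.2834) - (-0.381281)(0.2662) = -0.43039769
    denominator = 1 - (0.367697)(0.2662) - (-0.381281)(-0.2834) = 0.79406404
  phi_33 = -0.43039769 / 0.79406404 = -0.542.
Therefore phi_{33} = -0.5420.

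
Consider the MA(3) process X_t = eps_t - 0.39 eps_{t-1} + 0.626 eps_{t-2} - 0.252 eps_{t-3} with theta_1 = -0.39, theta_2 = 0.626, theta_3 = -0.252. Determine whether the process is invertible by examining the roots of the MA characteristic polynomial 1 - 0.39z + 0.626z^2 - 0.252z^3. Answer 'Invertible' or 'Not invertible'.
\text{Invertible}

The MA(q) characteristic polynomial is P(z) = 1 - 0.39z + 0.626z^2 - 0.252z^3.
Invertibility requires all roots to lie outside the unit circle, i.e. |z| > 1 for every root.
Degree 3: look for a simple real root z0 first, then factor out (1 - z/z0) and solve the remaining quadratic.
Testing z0 = 2.5: P(2.5) = 1 + (-0.39)(2.5) + (0.626)(2.5)^2 + (-0.252)(2.5)^3
  = 1 + (-0.975) + (3.9125) + (-3.9375) = 0.  So z_0 = 2.5 is a root, |z_0| = 2.5.
Divide out the factor (1 - 0.4 z) = (1 - z/z0) (since 1/z0 = 0.4):
  P(z) = (1 - 0.4 z)(1 + (0.01) z + (0.63) z^2)
  [check: z-coef 0.01 - (0.4) = -0.39; z^2-coef 0.63 - (0.4)(0.01) = 0.626; z^3-coef -(0.4)(0.63) = -0.252.]
Remaining roots from the quadratic factor 1 + (0.01) z + (0.63) z^2:
  Set 1 + (0.01) z + (0.63) z^2 = 0, i.e. a z^2 + b z + c = 0 with a = 0.63, b = 0.01, c = 1.
  Discriminant D = b^2 - 4ac = (0.01)^2 - 4*(0.63)*1 = 0.0001 - (2.52) = -2.5199.
  D < 0, so the roots are the complex-conjugate pair z = (-b +/- i sqrt(-D)) / (2a) = -0.0079 +/- 1.2599i.
  For a conjugate pair |z|^2 = z * conj(z) = (product of roots) = c/a = 1/(0.63) = 1.587302, so |z| = sqrt(1.587302) = 1.2599 for both roots.
Moduli of all roots: 2.5000, 1.2599, 1.2599.
All moduli strictly greater than 1? Yes.
Verdict: Invertible.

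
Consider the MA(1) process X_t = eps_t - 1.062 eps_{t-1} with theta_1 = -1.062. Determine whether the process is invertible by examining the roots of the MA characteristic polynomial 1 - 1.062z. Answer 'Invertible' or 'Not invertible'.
\text{Not invertible}

The MA(q) characteristic polynomial is P(z) = 1 - 1.062z.
Invertibility requires all roots to lie outside the unit circle, i.e. |z| > 1 for every root.
This is linear in z: 1 + (-1.062) z = 0  =>  z = -1/(-1.062) = 0.94162,  |z| = 0.94162.
Moduli of all roots: 0.9416.
All moduli strictly greater than 1? No.
Verdict: Not invertible.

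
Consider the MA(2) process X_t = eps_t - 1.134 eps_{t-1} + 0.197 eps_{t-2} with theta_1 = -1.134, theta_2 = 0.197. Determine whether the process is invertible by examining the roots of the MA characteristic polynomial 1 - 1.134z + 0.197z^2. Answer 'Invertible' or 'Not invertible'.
\text{Invertible}

The MA(q) characteristic polynomial is P(z) = 1 - 1.134z + 0.197z^2.
Invertibility requires all roots to lie outside the unit circle, i.e. |z| > 1 for every root.
Set 1 + (-1.134) z + (0.197) z^2 = 0, i.e. a z^2 + b z + c = 0 with a = 0.197, b = -1.134, c = 1.
Discriminant D = b^2 - 4ac = (-1.134)^2 - 4*(0.197)*1 = 1.285956 - (0.788) = 0.497956.
D >= 0, so the roots are real: z = (-b +/- sqrt(D)) / (2a) = (1.134 +/- 0.70566) / (0.394).
  z_1 = (1.134 + 0.70566) / (0.394) = 4.6692,   |z_1| = 4.6692.
  z_2 = (1.134 - 0.70566) / (0.394) = 1.0872,   |z_2| = 1.0872.
Moduli of all roots: 4.6692, 1.0872.
All moduli strictly greater than 1? Yes.
Verdict: Invertible.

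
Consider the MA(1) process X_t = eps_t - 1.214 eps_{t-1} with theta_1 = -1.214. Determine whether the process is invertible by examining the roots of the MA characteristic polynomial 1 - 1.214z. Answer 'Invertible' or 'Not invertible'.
\text{Not invertible}

The MA(q) characteristic polynomial is P(z) = 1 - 1.214z.
Invertibility requires all roots to lie outside the unit circle, i.e. |z| > 1 for every root.
This is linear in z: 1 + (-1.214) z = 0  =>  z = -1/(-1.214) = 0.823723,  |z| = 0.823723.
Moduli of all roots: 0.8237.
All moduli strictly greater than 1? No.
Verdict: Not invertible.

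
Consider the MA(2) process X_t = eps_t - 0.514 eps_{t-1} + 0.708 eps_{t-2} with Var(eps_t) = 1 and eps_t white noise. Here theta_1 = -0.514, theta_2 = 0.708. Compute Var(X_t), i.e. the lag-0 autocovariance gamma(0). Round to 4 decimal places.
\gamma(0) = 1.7655

For an MA(q) process X_t = eps_t + sum_i theta_i eps_{t-i} with
Var(eps_t) = sigma^2, the variance is
  gamma(0) = sigma^2 * (1 + sum_i theta_i^2).
  sum_i theta_i^2 = (-0.514)^2 + (0.708)^2 = 0.264196 + 0.501264 = 0.76546.
  gamma(0) = 1 * (1 + 0.76546) = 1 * 1.76546 = 1.76546, which rounds to 1.7655.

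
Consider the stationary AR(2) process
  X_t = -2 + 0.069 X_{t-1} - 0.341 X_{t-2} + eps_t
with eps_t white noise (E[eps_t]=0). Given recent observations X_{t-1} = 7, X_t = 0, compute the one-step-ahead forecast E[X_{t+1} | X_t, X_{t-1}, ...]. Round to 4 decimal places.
E[X_{t+1} \mid \mathcal F_t] = -4.3870

For an AR(p) model X_t = c + sum_i phi_i X_{t-i} + eps_t, the
one-step-ahead conditional mean is
  E[X_{t+1} | X_t, ...] = c + sum_i phi_i X_{t+1-i}.
Substitute known values:
  E[X_{t+1} | ...] = -2 + (0.069) * (0) + (-0.341) * (7)
                   = -4.3870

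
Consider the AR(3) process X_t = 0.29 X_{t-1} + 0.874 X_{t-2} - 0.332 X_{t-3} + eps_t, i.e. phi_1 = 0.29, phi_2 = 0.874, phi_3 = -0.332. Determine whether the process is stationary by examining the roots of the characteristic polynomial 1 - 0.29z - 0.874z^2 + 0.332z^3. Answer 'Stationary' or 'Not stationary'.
\text{Stationary}

The AR(p) characteristic polynomial is P(z) = 1 - 0.29z - 0.874z^2 + 0.332z^3.
Stationarity requires all roots to lie outside the unit circle, i.e. |z| > 1 for every root.
Degree 3: look for a simple real root z0 first, then factor out (1 - z/z0) and solve the remaining quadratic.
Testing z0 = 2.5: P(2.5) = 1 + (-0.29)(2.5) + (-0.874)(2.5)^2 + (0.332)(2.5)^3
  = 1 + (-0.725) + (-5.4625) + (5.1875) = 0.  So z_0 = 2.5 is a root, |z_0| = 2.5.
Divide out the factor (1 - 0.4 z) = (1 - z/z0) (since 1/z0 = 0.4):
  P(z) = (1 - 0.4 z)(1 + (0.11) z + (-0.83) z^2)
  [check: z-coef 0.11 - (0.4) = -0.29; z^2-coef -0.83 - (0.4)(0.11) = -0.874; z^3-coef -(0.4)(-0.83) = 0.332.]
Remaining roots from the quadratic factor 1 + (0.11) z + (-0.83) z^2:
  Set 1 + (0.11) z + (-0.83) z^2 = 0, i.e. a z^2 + b z + c = 0 with a = -0.83, b = 0.11, c = 1.
  Discriminant D = b^2 - 4ac = (0.11)^2 - 4*(-0.83)*1 = 0.0121 - (-3.32) = 3.3321.
  D >= 0, so the roots are real: z = (-b +/- sqrt(D)) / (2a) = (-0.11 +/- 1.825404) / (-1.66).
    z_1 = (-0.11 + 1.825404) / (-1.66) = -1.0334,   |z_1| = 1.0334.
    z_2 = (-0.11 - 1.825404) / (-1.66) = 1.1659,   |z_2| = 1.1659.
Moduli of all roots: 2.5000, 1.0334, 1.1659.
All moduli strictly greater than 1? Yes.
Verdict: Stationary.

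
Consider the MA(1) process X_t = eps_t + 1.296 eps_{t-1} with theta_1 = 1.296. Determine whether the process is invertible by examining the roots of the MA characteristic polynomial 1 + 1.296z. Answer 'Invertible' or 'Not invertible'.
\text{Not invertible}

The MA(q) characteristic polynomial is P(z) = 1 + 1.296z.
Invertibility requires all roots to lie outside the unit circle, i.e. |z| > 1 for every root.
This is linear in z: 1 + (1.296) z = 0  =>  z = -1/(1.296) = -0.771605,  |z| = 0.771605.
Moduli of all roots: 0.7716.
All moduli strictly greater than 1? No.
Verdict: Not invertible.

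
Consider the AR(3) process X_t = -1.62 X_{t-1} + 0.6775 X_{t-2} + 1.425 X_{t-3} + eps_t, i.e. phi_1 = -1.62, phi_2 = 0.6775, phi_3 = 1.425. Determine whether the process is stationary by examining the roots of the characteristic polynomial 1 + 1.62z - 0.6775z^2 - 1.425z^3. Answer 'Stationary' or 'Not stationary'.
\text{Not stationary}

The AR(p) characteristic polynomial is P(z) = 1 + 1.62z - 0.6775z^2 - 1.425z^3.
Stationarity requires all roots to lie outside the unit circle, i.e. |z| > 1 for every root.
Degree 3: look for a simple real root z0 first, then factor out (1 - z/z0) and solve the remaining quadratic.
Testing z0 = -0.8: P(-0.8) = 1 + (1.62)(-0.8) + (-0.6775)(-0.8)^2 + (-1.425)(-0.8)^3
  = 1 + (-1.296) + (-0.4336) + (0.7296) = 0.  So z_0 = -0.8 is a root, |z_0| = 0.8.
Divide out the factor (1 + 1.25 z) = (1 - z/z0) (since 1/z0 = -1.25):
  P(z) = (1 + 1.25 z)(1 + (0.37) z + (-1.14) z^2)
  [check: z-coef 0.37 - (-1.25) = 1.62; z^2-coef -1.14 - (-1.25)(0.37) = -0.6775; z^3-coef -(-1.25)(-1.14) = -1.425.]
Remaining roots from the quadratic factor 1 + (0.37) z + (-1.14) z^2:
  Set 1 + (0.37) z + (-1.14) z^2 = 0, i.e. a z^2 + b z + c = 0 with a = -1.14, b = 0.37, c = 1.
  Discriminant D = b^2 - 4ac = (0.37)^2 - 4*(-1.14)*1 = 0.1369 - (-4.56) = 4.6969.
  D >= 0, so the roots are real: z = (-b +/- sqrt(D)) / (2a) = (-0.37 +/- 2.167233) / (-2.28).
    z_1 = (-0.37 + 2.167233) / (-2.28) = -0.7883,   |z_1| = 0.7883.
    z_2 = (-0.37 - 2.167233) / (-2.28) = 1.1128,   |z_2| = 1.1128.
Moduli of all roots: 0.8000, 0.7883, 1.1128.
All moduli strictly greater than 1? No.
Verdict: Not stationary.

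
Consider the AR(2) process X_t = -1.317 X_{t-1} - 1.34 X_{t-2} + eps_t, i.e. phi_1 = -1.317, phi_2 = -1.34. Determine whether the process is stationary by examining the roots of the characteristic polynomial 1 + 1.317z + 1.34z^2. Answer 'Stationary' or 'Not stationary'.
\text{Not stationary}

The AR(p) characteristic polynomial is P(z) = 1 + 1.317z + 1.34z^2.
Stationarity requires all roots to lie outside the unit circle, i.e. |z| > 1 for every root.
Set 1 + (1.317) z + (1.34) z^2 = 0, i.e. a z^2 + b z + c = 0 with a = 1.34, b = 1.317, c = 1.
Discriminant D = b^2 - 4ac = (1.317)^2 - 4*(1.34)*1 = 1.734489 - (5.36) = -3.625511.
D < 0, so the roots are the complex-conjugate pair z = (-b +/- i sqrt(-D)) / (2a) = -0.4914 +/- 0.7105i.
For a conjugate pair |z|^2 = z * conj(z) = (product of roots) = c/a = 1/(1.34) = 0.746269, so |z| = sqrt(0.746269) = 0.8639 for both roots.
Moduli of all roots: 0.8639, 0.8639.
All moduli strictly greater than 1? No.
Verdict: Not stationary.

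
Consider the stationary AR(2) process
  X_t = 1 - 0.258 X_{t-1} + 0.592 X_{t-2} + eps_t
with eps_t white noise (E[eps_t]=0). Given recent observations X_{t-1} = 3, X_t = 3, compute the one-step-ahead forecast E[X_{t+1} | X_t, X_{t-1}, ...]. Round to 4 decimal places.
E[X_{t+1} \mid \mathcal F_t] = 2.0020

For an AR(p) model X_t = c + sum_i phi_i X_{t-i} + eps_t, the
one-step-ahead conditional mean is
  E[X_{t+1} | X_t, ...] = c + sum_i phi_i X_{t+1-i}.
Substitute known values:
  E[X_{t+1} | ...] = 1 + (-0.258) * (3) + (0.592) * (3)
                   = 2.0020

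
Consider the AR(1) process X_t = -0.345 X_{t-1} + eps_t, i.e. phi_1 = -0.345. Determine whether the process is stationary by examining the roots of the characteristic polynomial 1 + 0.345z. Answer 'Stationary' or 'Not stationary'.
\text{Stationary}

The AR(p) characteristic polynomial is P(z) = 1 + 0.345z.
Stationarity requires all roots to lie outside the unit circle, i.e. |z| > 1 for every root.
This is linear in z: 1 + (0.345) z = 0  =>  z = -1/(0.345) = -2.898551,  |z| = 2.898551.
Moduli of all roots: 2.8986.
All moduli strictly greater than 1? Yes.
Verdict: Stationary.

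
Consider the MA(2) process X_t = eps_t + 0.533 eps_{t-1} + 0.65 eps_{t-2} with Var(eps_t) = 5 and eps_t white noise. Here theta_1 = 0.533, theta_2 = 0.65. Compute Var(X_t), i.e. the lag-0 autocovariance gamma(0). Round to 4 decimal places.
\gamma(0) = 8.5329

For an MA(q) process X_t = eps_t + sum_i theta_i eps_{t-i} with
Var(eps_t) = sigma^2, the variance is
  gamma(0) = sigma^2 * (1 + sum_i theta_i^2).
  sum_i theta_i^2 = (0.533)^2 + (0.65)^2 = 0.284089 + 0.4225 = 0.706589.
  gamma(0) = 5 * (1 + 0.706589) = 5 * 1.706589 = 8.532945, which rounds to 8.5329.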